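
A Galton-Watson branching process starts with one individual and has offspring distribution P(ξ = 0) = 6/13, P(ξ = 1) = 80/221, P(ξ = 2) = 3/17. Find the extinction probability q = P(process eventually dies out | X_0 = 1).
q = 1

Mean offspring μ = 0·6/13 + 1·80/221 + 2·3/17 = 158/221 ≤ 1. For μ ≤ 1 with offspring not concentrated at 1, the Galton-Watson process goes extinct almost surely, so q = 1.
(Algebraic check: The pgf is f(s) = 6/13 + 80/221·s + 3/17·s². The extinction probability q is the smallest fixed point of f in [0, 1]. Setting s = f(s):
  3/17·s² + (80/221 − 1)·s + 6/13 = 0
  3/17·s² − (6/13 + 3/17)·s + 6/13 = 0
which factors as (s − 1)·(3/17·s − 6/13) = 0, giving roots s = 1 and s = (6/13)/(3/17) = 34/13. Since 34/13 ≥ 1, the smallest root in [0, 1] is s = 1.)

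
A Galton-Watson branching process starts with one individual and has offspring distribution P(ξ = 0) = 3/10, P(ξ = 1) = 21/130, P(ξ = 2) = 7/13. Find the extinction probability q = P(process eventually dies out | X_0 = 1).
q = 39/70

The pgf is f(s) = 3/10 + 21/130·s + 7/13·s². The extinction probability q is the smallest fixed point of f in [0, 1]. Setting s = f(s):
  7/13·s² + (21/130 − 1)·s + 3/10 = 0
  7/13·s² − (3/10 + 7/13)·s + 3/10 = 0
which factors as (s − 1)·(7/13·s − 3/10) = 0, giving roots s = 1 and s = (3/10)/(7/13) = 39/70.
Mean offspring μ = 21/130 + 2·7/13 = 161/130 > 1 (supercritical), so q < 1. The extinction probability is the smaller root: q = (3/10)/(7/13) = 39/70.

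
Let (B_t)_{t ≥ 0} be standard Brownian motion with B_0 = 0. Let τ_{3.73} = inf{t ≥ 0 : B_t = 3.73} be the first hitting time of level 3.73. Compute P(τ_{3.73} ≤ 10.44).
P(τ_{3.73} ≤ 10.44) = 2(1 − Φ(3.73/√10.44)) = 2(1 − Φ(1.1544)) ≈ 0.2483

By the reflection principle for standard BM, P(τ_b ≤ t) = 2 · P(B_t ≥ b). Since B_t ~ N(0, t), P(B_t ≥ 3.73) = 1 − Φ(3.73/√t) = 1 − Φ(3.73/√10.44) = 1 − Φ(1.1544) ≈ 0.12417. Doubling: P(τ_{3.73} ≤ 10.44) ≈ 2 · 0.12417 = 0.24834 ≈ 0.2483.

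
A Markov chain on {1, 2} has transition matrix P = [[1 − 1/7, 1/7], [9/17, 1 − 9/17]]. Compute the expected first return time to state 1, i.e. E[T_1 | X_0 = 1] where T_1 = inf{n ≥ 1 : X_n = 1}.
E[T_1 | X_0 = 1] = 1/π_1 = 80/63

For an irreducible recurrent Markov chain with stationary distribution π, E[T_i | X_0 = i] = 1/π_i (Kac's formula). Here π_1 = (9/17)/(1/7 + 9/17) = (9/17)/(80/119) = 63/80, so E[T_1 | X_0 = 1] = 1/π_1 = (1/7 + 9/17)/(9/17) = (80/119)/(9/17) = 80/63.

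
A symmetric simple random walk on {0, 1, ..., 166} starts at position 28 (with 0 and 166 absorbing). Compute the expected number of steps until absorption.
E[τ | X_0 = 28] = 3864

Let v_k = E[τ | X_0 = k]. Boundary: v_0 = v_166 = 0. Recurrence: v_k = 1 + (v_{k-1} + v_{k+1})/2 for 1 ≤ k ≤ 165. The particular solution to v_k − (v_{k-1} + v_{k+1})/2 = 1 is v_k = −k^2. Adding homogeneous solution A + B k and matching boundaries gives v_k = k (166 − k). Substituting k = 28: v_28 = 28 · 138 = 3864.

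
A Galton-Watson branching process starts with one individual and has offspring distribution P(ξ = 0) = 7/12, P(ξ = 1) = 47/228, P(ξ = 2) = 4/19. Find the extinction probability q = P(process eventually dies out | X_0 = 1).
q = 1

Mean offspring μ = 0·7/12 + 1·47/228 + 2·4/19 = 143/228 ≤ 1. For μ ≤ 1 with offspring not concentrated at 1, the Galton-Watson process goes extinct almost surely, so q = 1.
(Algebraic check: The pgf is f(s) = 7/12 + 47/228·s + 4/19·s². The extinction probability q is the smallest fixed point of f in [0, 1]. Setting s = f(s):
  4/19·s² + (47/228 − 1)·s + 7/12 = 0
  4/19·s² − (7/12 + 4/19)·s + 7/12 = 0
which factors as (s − 1)·(4/19·s − 7/12) = 0, giving roots s = 1 and s = (7/12)/(4/19) = 133/48. Since 133/48 ≥ 1, the smallest root in [0, 1] is s = 1.)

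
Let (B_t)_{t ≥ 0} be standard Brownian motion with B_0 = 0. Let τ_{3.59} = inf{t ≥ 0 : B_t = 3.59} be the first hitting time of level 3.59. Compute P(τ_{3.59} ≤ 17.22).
P(τ_{3.59} ≤ 17.22) = 2(1 − Φ(3.59/√17.22)) = 2(1 − Φ(0.8651)) ≈ 0.3870

By the reflection principle for standard BM, P(τ_b ≤ t) = 2 · P(B_t ≥ b). Since B_t ~ N(0, t), P(B_t ≥ 3.59) = 1 − Φ(3.59/√t) = 1 − Φ(3.59/√17.22) = 1 − Φ(0.8651) ≈ 0.19349. Doubling: P(τ_{3.59} ≤ 17.22) ≈ 2 · 0.19349 = 0.38698 ≈ 0.3870.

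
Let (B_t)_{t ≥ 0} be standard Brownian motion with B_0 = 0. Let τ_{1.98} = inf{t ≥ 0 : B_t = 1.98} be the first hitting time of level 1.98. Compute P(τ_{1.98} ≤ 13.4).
P(τ_{1.98} ≤ 13.4) = 2(1 − Φ(1.98/√13.4)) = 2(1 − Φ(0.5409)) ≈ 0.5886

By the reflection principle for standard BM, P(τ_b ≤ t) = 2 · P(B_t ≥ b). Since B_t ~ N(0, t), P(B_t ≥ 1.98) = 1 − Φ(1.98/√t) = 1 − Φ(1.98/√13.4) = 1 − Φ(0.5409) ≈ 0.29429. Doubling: P(τ_{1.98} ≤ 13.4) ≈ 2 · 0.29429 = 0.58858 ≈ 0.5886.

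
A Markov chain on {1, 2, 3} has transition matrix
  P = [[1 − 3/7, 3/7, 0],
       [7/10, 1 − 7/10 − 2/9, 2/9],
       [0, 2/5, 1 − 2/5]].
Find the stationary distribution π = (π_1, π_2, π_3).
π = (21/41, 90/287, 50/287)

This is a birth-death chain on three states, which satisfies detailed balance: π_1 · P_{12} = π_2 · P_{21} and π_2 · P_{23} = π_3 · P_{32}.
From π_1 · 3/7 = π_2 · 7/10: π_2/π_1 = (3/7)/(7/10) = 30/49.
From π_2 · 2/9 = π_3 · 2/5: π_3/π_2 = (2/9)/(2/5) = 5/9.
Take π_1 proportional to 1; then unnormalized π = (1, 30/49, 50/147). Normalize by dividing by the sum 41/21:
  π = (21/41, 90/287, 50/287).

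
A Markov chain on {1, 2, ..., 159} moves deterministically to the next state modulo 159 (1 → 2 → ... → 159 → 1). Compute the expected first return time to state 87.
E[T_87 | X_0 = 87] = 159

The chain cycles deterministically, so starting at state 87 it returns in exactly 159 steps. Equivalently, the stationary distribution is uniform π_j = 1/159 for every state j, so by Kac's formula E[T_87] = 1/π_87 = 159.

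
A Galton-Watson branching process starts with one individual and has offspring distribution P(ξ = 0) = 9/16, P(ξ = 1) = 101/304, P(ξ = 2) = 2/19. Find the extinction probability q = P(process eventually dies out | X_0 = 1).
q = 1

Mean offspring μ = 0·9/16 + 1·101/304 + 2·2/19 = 165/304 ≤ 1. For μ ≤ 1 with offspring not concentrated at 1, the Galton-Watson process goes extinct almost surely, so q = 1.
(Algebraic check: The pgf is f(s) = 9/16 + 101/304·s + 2/19·s². The extinction probability q is the smallest fixed point of f in [0, 1]. Setting s = f(s):
  2/19·s² + (101/304 − 1)·s + 9/16 = 0
  2/19·s² − (9/16 + 2/19)·s + 9/16 = 0
which factors as (s − 1)·(2/19·s − 9/16) = 0, giving roots s = 1 and s = (9/16)/(2/19) = 171/32. Since 171/32 ≥ 1, the smallest root in [0, 1] is s = 1.)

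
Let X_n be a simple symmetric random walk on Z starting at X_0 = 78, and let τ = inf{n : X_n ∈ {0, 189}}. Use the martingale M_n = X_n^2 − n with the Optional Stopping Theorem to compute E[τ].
E[τ] = 8658

M_n = X_n^2 − n is a martingale (since E[X_{n+1}^2 | F_n] = X_n^2 + 1). By OST (τ has finite mean in a bounded region), E[M_τ] = E[M_0] = X_0^2 − 0 = 78^2 = 6084. Also E[M_τ] = E[X_τ^2] − E[τ]. The walk exits at 0 or 189, with P(hit 189 first) = 78/189, so E[X_τ^2] = 189^2 · 78/189 + 0 = 14742. Thus E[τ] = E[X_τ^2] − E[M_τ] = 14742 − 6084 = 8658 = 78(189 − 78) = 8658.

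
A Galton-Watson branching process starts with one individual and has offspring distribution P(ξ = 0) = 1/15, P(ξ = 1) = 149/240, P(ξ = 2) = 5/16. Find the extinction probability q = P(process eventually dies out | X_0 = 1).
q = 16/75

The pgf is f(s) = 1/15 + 149/240·s + 5/16·s². The extinction probability q is the smallest fixed point of f in [0, 1]. Setting s = f(s):
  5/16·s² + (149/240 − 1)·s + 1/15 = 0
  5/16·s² − (1/15 + 5/16)·s + 1/15 = 0
which factors as (s − 1)·(5/16·s − 1/15) = 0, giving roots s = 1 and s = (1/15)/(5/16) = 16/75.
Mean offspring μ = 149/240 + 2·5/16 = 299/240 > 1 (supercritical), so q < 1. The extinction probability is the smaller root: q = (1/15)/(5/16) = 16/75.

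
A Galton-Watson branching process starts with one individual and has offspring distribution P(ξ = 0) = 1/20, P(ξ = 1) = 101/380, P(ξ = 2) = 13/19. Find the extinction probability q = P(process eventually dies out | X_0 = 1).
q = 19/260

The pgf is f(s) = 1/20 + 101/380·s + 13/19·s². The extinction probability q is the smallest fixed point of f in [0, 1]. Setting s = f(s):
  13/19·s² + (101/380 − 1)·s + 1/20 = 0
  13/19·s² − (1/20 + 13/19)·s + 1/20 = 0
which factors as (s − 1)·(13/19·s − 1/20) = 0, giving roots s = 1 and s = (1/20)/(13/19) = 19/260.
Mean offspring μ = 101/380 + 2·13/19 = 621/380 > 1 (supercritical), so q < 1. The extinction probability is the smaller root: q = (1/20)/(13/19) = 19/260.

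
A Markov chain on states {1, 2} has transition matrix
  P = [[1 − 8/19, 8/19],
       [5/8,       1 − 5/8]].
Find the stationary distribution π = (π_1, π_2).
π_1 = 95/159, π_2 = 64/159

Solve πP = π with π_1 + π_2 = 1. From πP = π: π_1 · (1 − 8/19) + π_2 · 5/8 = π_1 ⇒ π_2 · 5/8 = π_1 · 8/19 ⇒ π_2/π_1 = (8/19)/(5/8) = 64/95. Together with π_1 + π_2 = 1:
  π_1 = (5/8)/(8/19 + 5/8) = (5/8)/(159/152) = 95/159,
  π_2 = (8/19)/(8/19 + 5/8) = (8/19)/(159/152) = 64/159.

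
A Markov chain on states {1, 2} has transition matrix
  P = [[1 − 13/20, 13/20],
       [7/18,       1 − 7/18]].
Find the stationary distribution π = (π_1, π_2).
π_1 = 70/187, π_2 = 117/187

Solve πP = π with π_1 + π_2 = 1. From πP = π: π_1 · (1 − 13/20) + π_2 · 7/18 = π_1 ⇒ π_2 · 7/18 = π_1 · 13/20 ⇒ π_2/π_1 = (13/20)/(7/18) = 117/70. Together with π_1 + π_2 = 1:
  π_1 = (7/18)/(13/20 + 7/18) = (7/18)/(187/180) = 70/187,
  π_2 = (13/20)/(13/20 + 7/18) = (13/20)/(187/180) = 117/187.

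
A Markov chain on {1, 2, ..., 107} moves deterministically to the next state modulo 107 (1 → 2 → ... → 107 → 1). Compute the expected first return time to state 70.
E[T_70 | X_0 = 70] = 107

The chain cycles deterministically, so starting at state 70 it returns in exactly 107 steps. Equivalently, the stationary distribution is uniform π_j = 1/107 for every state j, so by Kac's formula E[T_70] = 1/π_70 = 107.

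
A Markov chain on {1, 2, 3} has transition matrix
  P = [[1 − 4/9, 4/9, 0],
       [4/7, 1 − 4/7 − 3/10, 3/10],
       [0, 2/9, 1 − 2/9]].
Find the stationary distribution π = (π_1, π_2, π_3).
π = (180/509, 140/509, 189/509)

This is a birth-death chain on three states, which satisfies detailed balance: π_1 · P_{12} = π_2 · P_{21} and π_2 · P_{23} = π_3 · P_{32}.
From π_1 · 4/9 = π_2 · 4/7: π_2/π_1 = (4/9)/(4/7) = 7/9.
From π_2 · 3/10 = π_3 · 2/9: π_3/π_2 = (3/10)/(2/9) = 27/20.
Take π_1 proportional to 1; then unnormalized π = (1, 7/9, 21/20). Normalize by dividing by the sum 509/180:
  π = (180/509, 140/509, 189/509).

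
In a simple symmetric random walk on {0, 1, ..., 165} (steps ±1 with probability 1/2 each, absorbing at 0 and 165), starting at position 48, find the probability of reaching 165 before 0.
P(hit 165 before 0) = 48/165 = 16/55

Let u_k = P(hit 165 before 0 | start at k). Then u_0 = 0, u_165 = 1, and u_k = u_{k-1}/2 + u_{k+1}/2 for 1 ≤ k ≤ 164. This harmonic recurrence is solved by u_k = k/165, giving u_48 = 48/165 = 16/55.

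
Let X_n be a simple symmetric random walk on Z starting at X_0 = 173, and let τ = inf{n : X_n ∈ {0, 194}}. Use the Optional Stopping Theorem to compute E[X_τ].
E[X_τ] = 173

X_n is a martingale and τ is a bounded-mean stopping time (indeed τ is finite a.s. with bounded expectation since the walk is in a bounded region). By the OST, E[X_τ] = E[X_0] = 173. Equivalently: E[X_τ] = 194 · P(hit 194 first) + 0 · P(hit 0 first) = 194 · (173/194) = 173.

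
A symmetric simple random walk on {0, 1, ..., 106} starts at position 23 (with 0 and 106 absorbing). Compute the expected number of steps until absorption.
E[τ | X_0 = 23] = 1909

Let v_k = E[τ | X_0 = k]. Boundary: v_0 = v_106 = 0. Recurrence: v_k = 1 + (v_{k-1} + v_{k+1})/2 for 1 ≤ k ≤ 105. The particular solution to v_k − (v_{k-1} + v_{k+1})/2 = 1 is v_k = −k^2. Adding homogeneous solution A + B k and matching boundaries gives v_k = k (106 − k). Substituting k = 23: v_23 = 23 · 83 = 1909.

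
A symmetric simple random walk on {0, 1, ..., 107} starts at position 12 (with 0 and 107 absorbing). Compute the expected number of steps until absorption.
E[τ | X_0 = 12] = 1140

Let v_k = E[τ | X_0 = k]. Boundary: v_0 = v_107 = 0. Recurrence: v_k = 1 + (v_{k-1} + v_{k+1})/2 for 1 ≤ k ≤ 106. The particular solution to v_k − (v_{k-1} + v_{k+1})/2 = 1 is v_k = −k^2. Adding homogeneous solution A + B k and matching boundaries gives v_k = k (107 − k). Substituting k = 12: v_12 = 12 · 95 = 1140.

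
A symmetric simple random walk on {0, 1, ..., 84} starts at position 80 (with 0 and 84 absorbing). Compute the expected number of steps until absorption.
E[τ | X_0 = 80] = 320

Let v_k = E[τ | X_0 = k]. Boundary: v_0 = v_84 = 0. Recurrence: v_k = 1 + (v_{k-1} + v_{k+1})/2 for 1 ≤ k ≤ 83. The particular solution to v_k − (v_{k-1} + v_{k+1})/2 = 1 is v_k = −k^2. Adding homogeneous solution A + B k and matching boundaries gives v_k = k (84 − k). Substituting k = 80: v_80 = 80 · 4 = 320.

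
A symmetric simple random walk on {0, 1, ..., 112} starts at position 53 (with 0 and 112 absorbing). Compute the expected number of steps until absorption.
E[τ | X_0 = 53] = 3127

Let v_k = E[τ | X_0 = k]. Boundary: v_0 = v_112 = 0. Recurrence: v_k = 1 + (v_{k-1} + v_{k+1})/2 for 1 ≤ k ≤ 111. The particular solution to v_k − (v_{k-1} + v_{k+1})/2 = 1 is v_k = −k^2. Adding homogeneous solution A + B k and matching boundaries gives v_k = k (112 − k). Substituting k = 53: v_53 = 53 · 59 = 3127.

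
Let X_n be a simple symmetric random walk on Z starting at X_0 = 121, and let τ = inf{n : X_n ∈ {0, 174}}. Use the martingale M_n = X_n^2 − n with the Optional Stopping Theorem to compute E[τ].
E[τ] = 6413

M_n = X_n^2 − n is a martingale (since E[X_{n+1}^2 | F_n] = X_n^2 + 1). By OST (τ has finite mean in a bounded region), E[M_τ] = E[M_0] = X_0^2 − 0 = 121^2 = 14641. Also E[M_τ] = E[X_τ^2] − E[τ]. The walk exits at 0 or 174, with P(hit 174 first) = 121/174, so E[X_τ^2] = 174^2 · 121/174 + 0 = 21054. Thus E[τ] = E[X_τ^2] − E[M_τ] = 21054 − 14641 = 6413 = 121(174 − 121) = 6413.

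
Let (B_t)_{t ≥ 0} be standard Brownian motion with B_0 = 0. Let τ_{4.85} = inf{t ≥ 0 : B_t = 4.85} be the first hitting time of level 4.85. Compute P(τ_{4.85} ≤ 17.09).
P(τ_{4.85} ≤ 17.09) = 2(1 − Φ(4.85/√17.09)) = 2(1 − Φ(1.1732)) ≈ 0.2407

By the reflection principle for standard BM, P(τ_b ≤ t) = 2 · P(B_t ≥ b). Since B_t ~ N(0, t), P(B_t ≥ 4.85) = 1 − Φ(4.85/√t) = 1 − Φ(4.85/√17.09) = 1 − Φ(1.1732) ≈ 0.12036. Doubling: P(τ_{4.85} ≤ 17.09) ≈ 2 · 0.12036 = 0.24072 ≈ 0.2407.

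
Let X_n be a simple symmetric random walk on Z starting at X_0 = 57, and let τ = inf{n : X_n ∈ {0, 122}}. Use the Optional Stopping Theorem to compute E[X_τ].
E[X_τ] = 57

X_n is a martingale and τ is a bounded-mean stopping time (indeed τ is finite a.s. with bounded expectation since the walk is in a bounded region). By the OST, E[X_τ] = E[X_0] = 57. Equivalently: E[X_τ] = 122 · P(hit 122 first) + 0 · P(hit 0 first) = 122 · (57/122) = 57.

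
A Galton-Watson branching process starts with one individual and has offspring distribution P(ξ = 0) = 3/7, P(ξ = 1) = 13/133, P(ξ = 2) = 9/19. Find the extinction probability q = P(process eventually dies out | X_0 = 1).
q = 19/21

The pgf is f(s) = 3/7 + 13/133·s + 9/19·s². The extinction probability q is the smallest fixed point of f in [0, 1]. Setting s = f(s):
  9/19·s² + (13/133 − 1)·s + 3/7 = 0
  9/19·s² − (3/7 + 9/19)·s + 3/7 = 0
which factors as (s − 1)·(9/19·s − 3/7) = 0, giving roots s = 1 and s = (3/7)/(9/19) = 19/21.
Mean offspring μ = 13/133 + 2·9/19 = 139/133 > 1 (supercritical), so q < 1. The extinction probability is the smaller root: q = (3/7)/(9/19) = 19/21.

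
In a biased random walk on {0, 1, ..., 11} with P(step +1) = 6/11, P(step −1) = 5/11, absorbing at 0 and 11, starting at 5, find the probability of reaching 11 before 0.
P(hit 11 before 0) = (1 − (5/6)^5) / (1 − (5/6)^11) = 216997056/313968931

Let u_k denote P(reach 11 before 0 | start at k). Boundary: u_0 = 0, u_11 = 1. Recurrence: u_k = 6/11·u_{k+1} + 5/11·u_{k-1} for 1 ≤ k ≤ 10. Try u_k = A + B·r^k with r = q/p = (5/11)/(6/11) = 5/6. Substitution satisfies the recurrence; boundary conditions give:
  u_k = (1 − r^k) / (1 − r^N) = (1 − (5/6)^5) / (1 − (5/6)^11) = 216997056/313968931.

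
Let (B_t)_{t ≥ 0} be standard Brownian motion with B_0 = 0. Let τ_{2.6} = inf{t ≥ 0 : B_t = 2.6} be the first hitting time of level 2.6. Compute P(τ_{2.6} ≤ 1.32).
P(τ_{2.6} ≤ 1.32) = 2(1 − Φ(2.6/√1.32)) = 2(1 − Φ(2.2630)) ≈ 0.0236

By the reflection principle for standard BM, P(τ_b ≤ t) = 2 · P(B_t ≥ b). Since B_t ~ N(0, t), P(B_t ≥ 2.6) = 1 − Φ(2.6/√t) = 1 − Φ(2.6/√1.32) = 1 − Φ(2.2630) ≈ 0.01182. Doubling: P(τ_{2.6} ≤ 1.32) ≈ 2 · 0.01182 = 0.02364 ≈ 0.0236.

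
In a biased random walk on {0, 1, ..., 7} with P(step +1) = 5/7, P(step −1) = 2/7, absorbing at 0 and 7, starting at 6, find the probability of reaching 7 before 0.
P(hit 7 before 0) = (1 − (2/5)^6) / (1 − (2/5)^7) = 25935/25999

Let u_k denote P(reach 7 before 0 | start at k). Boundary: u_0 = 0, u_7 = 1. Recurrence: u_k = 5/7·u_{k+1} + 2/7·u_{k-1} for 1 ≤ k ≤ 6. Try u_k = A + B·r^k with r = q/p = (2/7)/(5/7) = 2/5. Substitution satisfies the recurrence; boundary conditions give:
  u_k = (1 − r^k) / (1 − r^N) = (1 − (2/5)^6) / (1 − (2/5)^7) = 25935/25999.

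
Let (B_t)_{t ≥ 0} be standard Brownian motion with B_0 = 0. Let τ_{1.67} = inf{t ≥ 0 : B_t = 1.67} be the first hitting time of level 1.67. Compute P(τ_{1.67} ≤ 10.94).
P(τ_{1.67} ≤ 10.94) = 2(1 − Φ(1.67/√10.94)) = 2(1 − Φ(0.5049)) ≈ 0.6136

By the reflection principle for standard BM, P(τ_b ≤ t) = 2 · P(B_t ≥ b). Since B_t ~ N(0, t), P(B_t ≥ 1.67) = 1 − Φ(1.67/√t) = 1 − Φ(1.67/√10.94) = 1 − Φ(0.5049) ≈ 0.30681. Doubling: P(τ_{1.67} ≤ 10.94) ≈ 2 · 0.30681 = 0.61362 ≈ 0.6136.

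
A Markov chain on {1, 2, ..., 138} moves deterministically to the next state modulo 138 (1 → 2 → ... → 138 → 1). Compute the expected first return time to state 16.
E[T_16 | X_0 = 16] = 138

The chain cycles deterministically, so starting at state 16 it returns in exactly 138 steps. Equivalently, the stationary distribution is uniform π_j = 1/138 for every state j, so by Kac's formula E[T_16] = 1/π_16 = 138.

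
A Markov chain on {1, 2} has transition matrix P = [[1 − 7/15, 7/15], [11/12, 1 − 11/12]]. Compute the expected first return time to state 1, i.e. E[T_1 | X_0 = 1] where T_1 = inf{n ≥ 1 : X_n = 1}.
E[T_1 | X_0 = 1] = 1/π_1 = 83/55

For an irreducible recurrent Markov chain with stationary distribution π, E[T_i | X_0 = i] = 1/π_i (Kac's formula). Here π_1 = (11/12)/(7/15 + 11/12) = (11/12)/(83/60) = 55/83, so E[T_1 | X_0 = 1] = 1/π_1 = (7/15 + 11/12)/(11/12) = (83/60)/(11/12) = 83/55.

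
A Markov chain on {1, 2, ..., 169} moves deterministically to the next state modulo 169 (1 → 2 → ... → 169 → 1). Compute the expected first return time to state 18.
E[T_18 | X_0 = 18] = 169

The chain cycles deterministically, so starting at state 18 it returns in exactly 169 steps. Equivalently, the stationary distribution is uniform π_j = 1/169 for every state j, so by Kac's formula E[T_18] = 1/π_18 = 169.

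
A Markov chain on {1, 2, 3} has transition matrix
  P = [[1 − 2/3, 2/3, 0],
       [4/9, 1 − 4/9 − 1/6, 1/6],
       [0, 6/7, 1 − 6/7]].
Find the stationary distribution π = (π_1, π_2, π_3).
π = (24/67, 36/67, 7/67)

This is a birth-death chain on three states, which satisfies detailed balance: π_1 · P_{12} = π_2 · P_{21} and π_2 · P_{23} = π_3 · P_{32}.
From π_1 · 2/3 = π_2 · 4/9: π_2/π_1 = (2/3)/(4/9) = 3/2.
From π_2 · 1/6 = π_3 · 6/7: π_3/π_2 = (1/6)/(6/7) = 7/36.
Take π_1 proportional to 1; then unnormalized π = (1, 3/2, 7/24). Normalize by dividing by the sum 67/24:
  π = (24/67, 36/67, 7/67).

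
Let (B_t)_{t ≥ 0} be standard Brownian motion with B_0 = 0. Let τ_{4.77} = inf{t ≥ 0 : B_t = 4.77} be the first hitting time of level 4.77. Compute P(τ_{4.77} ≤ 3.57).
P(τ_{4.77} ≤ 3.57) = 2(1 − Φ(4.77/√3.57)) = 2(1 − Φ(2.5246)) ≈ 0.0116

By the reflection principle for standard BM, P(τ_b ≤ t) = 2 · P(B_t ≥ b). Since B_t ~ N(0, t), P(B_t ≥ 4.77) = 1 − Φ(4.77/√t) = 1 − Φ(4.77/√3.57) = 1 − Φ(2.5246) ≈ 0.00579. Doubling: P(τ_{4.77} ≤ 3.57) ≈ 2 · 0.00579 = 0.01158 ≈ 0.0116.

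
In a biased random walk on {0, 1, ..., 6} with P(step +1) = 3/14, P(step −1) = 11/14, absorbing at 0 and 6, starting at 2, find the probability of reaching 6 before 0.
P(hit 6 before 0) = (1 − (11/3)^2) / (1 − (11/3)^6) = 81/15811

Let u_k denote P(reach 6 before 0 | start at k). Boundary: u_0 = 0, u_6 = 1. Recurrence: u_k = 3/14·u_{k+1} + 11/14·u_{k-1} for 1 ≤ k ≤ 5. Try u_k = A + B·r^k with r = q/p = (11/14)/(3/14) = 11/3. Substitution satisfies the recurrence; boundary conditions give:
  u_k = (1 − r^k) / (1 − r^N) = (1 − (11/3)^2) / (1 − (11/3)^6) = 81/15811.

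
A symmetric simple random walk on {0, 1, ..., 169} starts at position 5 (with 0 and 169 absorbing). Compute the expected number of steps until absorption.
E[τ | X_0 = 5] = 820

Let v_k = E[τ | X_0 = k]. Boundary: v_0 = v_169 = 0. Recurrence: v_k = 1 + (v_{k-1} + v_{k+1})/2 for 1 ≤ k ≤ 168. The particular solution to v_k − (v_{k-1} + v_{k+1})/2 = 1 is v_k = −k^2. Adding homogeneous solution A + B k and matching boundaries gives v_k = k (169 − k). Substituting k = 5: v_5 = 5 · 164 = 820.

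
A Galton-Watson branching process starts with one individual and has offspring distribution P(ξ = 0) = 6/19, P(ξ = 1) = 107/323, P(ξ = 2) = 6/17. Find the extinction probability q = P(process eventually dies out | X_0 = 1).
q = 17/19

The pgf is f(s) = 6/19 + 107/323·s + 6/17·s². The extinction probability q is the smallest fixed point of f in [0, 1]. Setting s = f(s):
  6/17·s² + (107/323 − 1)·s + 6/19 = 0
  6/17·s² − (6/19 + 6/17)·s + 6/19 = 0
which factors as (s − 1)·(6/17·s − 6/19) = 0, giving roots s = 1 and s = (6/19)/(6/17) = 17/19.
Mean offspring μ = 107/323 + 2·6/17 = 335/323 > 1 (supercritical), so q < 1. The extinction probability is the smaller root: q = (6/19)/(6/17) = 17/19.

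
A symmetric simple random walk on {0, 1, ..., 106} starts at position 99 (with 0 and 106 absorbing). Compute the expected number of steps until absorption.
E[τ | X_0 = 99] = 693

Let v_k = E[τ | X_0 = k]. Boundary: v_0 = v_106 = 0. Recurrence: v_k = 1 + (v_{k-1} + v_{k+1})/2 for 1 ≤ k ≤ 105. The particular solution to v_k − (v_{k-1} + v_{k+1})/2 = 1 is v_k = −k^2. Adding homogeneous solution A + B k and matching boundaries gives v_k = k (106 − k). Substituting k = 99: v_99 = 99 · 7 = 693.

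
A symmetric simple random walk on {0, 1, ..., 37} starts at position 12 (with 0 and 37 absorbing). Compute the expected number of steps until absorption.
E[τ | X_0 = 12] = 300

Let v_k = E[τ | X_0 = k]. Boundary: v_0 = v_37 = 0. Recurrence: v_k = 1 + (v_{k-1} + v_{k+1})/2 for 1 ≤ k ≤ 36. The particular solution to v_k − (v_{k-1} + v_{k+1})/2 = 1 is v_k = −k^2. Adding homogeneous solution A + B k and matching boundaries gives v_k = k (37 − k). Substituting k = 12: v_12 = 12 · 25 = 300.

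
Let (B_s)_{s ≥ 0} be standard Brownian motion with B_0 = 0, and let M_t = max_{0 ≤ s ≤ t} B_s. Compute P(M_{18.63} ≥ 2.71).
P(M_{18.63} ≥ 2.71) = 2·P(B_{18.63} ≥ 2.71) = 2(1 − Φ(2.71/√18.63)) ≈ 0.5301

By the reflection principle for Brownian motion, P(M_t ≥ a) = 2 · P(B_t ≥ a) for a ≥ 0. Since B_t ~ N(0, t), P(B_t ≥ 2.71) = 1 − Φ(2.71/√t) = 1 − Φ(2.71/√18.63) = 1 − Φ(0.6279). So
  P(M_{18.63} ≥ 2.71) = 2(1 − Φ(0.6279)) ≈ 0.5301.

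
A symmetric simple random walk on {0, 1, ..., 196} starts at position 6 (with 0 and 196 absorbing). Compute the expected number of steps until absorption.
E[τ | X_0 = 6] = 1140

Let v_k = E[τ | X_0 = k]. Boundary: v_0 = v_196 = 0. Recurrence: v_k = 1 + (v_{k-1} + v_{k+1})/2 for 1 ≤ k ≤ 195. The particular solution to v_k − (v_{k-1} + v_{k+1})/2 = 1 is v_k = −k^2. Adding homogeneous solution A + B k and matching boundaries gives v_k = k (196 − k). Substituting k = 6: v_6 = 6 · 190 = 1140.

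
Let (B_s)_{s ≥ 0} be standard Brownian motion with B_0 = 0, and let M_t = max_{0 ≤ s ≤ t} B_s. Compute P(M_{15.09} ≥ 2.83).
P(M_{15.09} ≥ 2.83) = 2·P(B_{15.09} ≥ 2.83) = 2(1 − Φ(2.83/√15.09)) ≈ 0.4663

By the reflection principle for Brownian motion, P(M_t ≥ a) = 2 · P(B_t ≥ a) for a ≥ 0. Since B_t ~ N(0, t), P(B_t ≥ 2.83) = 1 − Φ(2.83/√t) = 1 − Φ(2.83/√15.09) = 1 − Φ(0.7285). So
  P(M_{15.09} ≥ 2.83) = 2(1 − Φ(0.7285)) ≈ 0.4663.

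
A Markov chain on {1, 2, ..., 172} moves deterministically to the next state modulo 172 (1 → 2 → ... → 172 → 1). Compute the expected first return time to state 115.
E[T_115 | X_0 = 115] = 172

The chain cycles deterministically, so starting at state 115 it returns in exactly 172 steps. Equivalently, the stationary distribution is uniform π_j = 1/172 for every state j, so by Kac's formula E[T_115] = 1/π_115 = 172.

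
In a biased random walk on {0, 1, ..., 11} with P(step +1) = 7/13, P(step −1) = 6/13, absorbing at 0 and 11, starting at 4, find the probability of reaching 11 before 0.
P(hit 11 before 0) = (1 − (6/7)^4) / (1 − (6/7)^11) = 910015015/1614529687

Let u_k denote P(reach 11 before 0 | start at k). Boundary: u_0 = 0, u_11 = 1. Recurrence: u_k = 7/13·u_{k+1} + 6/13·u_{k-1} for 1 ≤ k ≤ 10. Try u_k = A + B·r^k with r = q/p = (6/13)/(7/13) = 6/7. Substitution satisfies the recurrence; boundary conditions give:
  u_k = (1 − r^k) / (1 − r^N) = (1 − (6/7)^4) / (1 − (6/7)^11) = 910015015/1614529687.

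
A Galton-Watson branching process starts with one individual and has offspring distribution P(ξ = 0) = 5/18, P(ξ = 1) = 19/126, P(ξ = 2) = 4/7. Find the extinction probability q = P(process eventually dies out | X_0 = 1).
q = 35/72

The pgf is f(s) = 5/18 + 19/126·s + 4/7·s². The extinction probability q is the smallest fixed point of f in [0, 1]. Setting s = f(s):
  4/7·s² + (19/126 − 1)·s + 5/18 = 0
  4/7·s² − (5/18 + 4/7)·s + 5/18 = 0
which factors as (s − 1)·(4/7·s − 5/18) = 0, giving roots s = 1 and s = (5/18)/(4/7) = 35/72.
Mean offspring μ = 19/126 + 2·4/7 = 163/126 > 1 (supercritical), so q < 1. The extinction probability is the smaller root: q = (5/18)/(4/7) = 35/72.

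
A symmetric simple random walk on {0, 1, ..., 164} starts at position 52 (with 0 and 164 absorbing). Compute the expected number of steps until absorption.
E[τ | X_0 = 52] = 5824

Let v_k = E[τ | X_0 = k]. Boundary: v_0 = v_164 = 0. Recurrence: v_k = 1 + (v_{k-1} + v_{k+1})/2 for 1 ≤ k ≤ 163. The particular solution to v_k − (v_{k-1} + v_{k+1})/2 = 1 is v_k = −k^2. Adding homogeneous solution A + B k and matching boundaries gives v_k = k (164 − k). Substituting k = 52: v_52 = 52 · 112 = 5824.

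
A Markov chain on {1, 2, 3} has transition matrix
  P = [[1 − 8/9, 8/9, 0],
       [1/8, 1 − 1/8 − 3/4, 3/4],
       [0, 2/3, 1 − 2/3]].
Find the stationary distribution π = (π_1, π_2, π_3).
π = (9/145, 64/145, 72/145)

This is a birth-death chain on three states, which satisfies detailed balance: π_1 · P_{12} = π_2 · P_{21} and π_2 · P_{23} = π_3 · P_{32}.
From π_1 · 8/9 = π_2 · 1/8: π_2/π_1 = (8/9)/(1/8) = 64/9.
From π_2 · 3/4 = π_3 · 2/3: π_3/π_2 = (3/4)/(2/3) = 9/8.
Take π_1 proportional to 1; then unnormalized π = (1, 64/9, 8). Normalize by dividing by the sum 145/9:
  π = (9/145, 64/145, 72/145).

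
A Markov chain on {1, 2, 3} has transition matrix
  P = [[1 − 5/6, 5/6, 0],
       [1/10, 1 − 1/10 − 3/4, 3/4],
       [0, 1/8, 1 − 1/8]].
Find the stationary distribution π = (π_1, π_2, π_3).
π = (3/178, 25/178, 75/89)

This is a birth-death chain on three states, which satisfies detailed balance: π_1 · P_{12} = π_2 · P_{21} and π_2 · P_{23} = π_3 · P_{32}.
From π_1 · 5/6 = π_2 · 1/10: π_2/π_1 = (5/6)/(1/10) = 25/3.
From π_2 · 3/4 = π_3 · 1/8: π_3/π_2 = (3/4)/(1/8) = 6.
Take π_1 proportional to 1; then unnormalized π = (1, 25/3, 50). Normalize by dividing by the sum 178/3:
  π = (3/178, 25/178, 75/89).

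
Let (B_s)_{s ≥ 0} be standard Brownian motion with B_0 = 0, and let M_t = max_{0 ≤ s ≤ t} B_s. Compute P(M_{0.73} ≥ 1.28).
P(M_{0.73} ≥ 1.28) = 2·P(B_{0.73} ≥ 1.28) = 2(1 − Φ(1.28/√0.73)) ≈ 0.1341

By the reflection principle for Brownian motion, P(M_t ≥ a) = 2 · P(B_t ≥ a) for a ≥ 0. Since B_t ~ N(0, t), P(B_t ≥ 1.28) = 1 − Φ(1.28/√t) = 1 − Φ(1.28/√0.73) = 1 − Φ(1.4981). So
  P(M_{0.73} ≥ 1.28) = 2(1 − Φ(1.4981)) ≈ 0.1341.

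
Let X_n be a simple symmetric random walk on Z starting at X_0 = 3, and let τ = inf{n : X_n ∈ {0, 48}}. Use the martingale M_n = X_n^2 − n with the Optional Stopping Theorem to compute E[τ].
E[τ] = 135

M_n = X_n^2 − n is a martingale (since E[X_{n+1}^2 | F_n] = X_n^2 + 1). By OST (τ has finite mean in a bounded region), E[M_τ] = E[M_0] = X_0^2 − 0 = 3^2 = 9. Also E[M_τ] = E[X_τ^2] − E[τ]. The walk exits at 0 or 48, with P(hit 48 first) = 3/48, so E[X_τ^2] = 48^2 · 3/48 + 0 = 144. Thus E[τ] = E[X_τ^2] − E[M_τ] = 144 − 9 = 135 = 3(48 − 3) = 135.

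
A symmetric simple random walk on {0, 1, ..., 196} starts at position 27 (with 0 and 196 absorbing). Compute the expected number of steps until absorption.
E[τ | X_0 = 27] = 4563

Let v_k = E[τ | X_0 = k]. Boundary: v_0 = v_196 = 0. Recurrence: v_k = 1 + (v_{k-1} + v_{k+1})/2 for 1 ≤ k ≤ 195. The particular solution to v_k − (v_{k-1} + v_{k+1})/2 = 1 is v_k = −k^2. Adding homogeneous solution A + B k and matching boundaries gives v_k = k (196 − k). Substituting k = 27: v_27 = 27 · 169 = 4563.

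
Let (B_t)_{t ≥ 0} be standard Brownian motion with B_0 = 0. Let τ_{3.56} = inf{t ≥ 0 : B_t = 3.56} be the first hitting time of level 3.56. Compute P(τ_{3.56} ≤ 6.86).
P(τ_{3.56} ≤ 6.86) = 2(1 − Φ(3.56/√6.86)) = 2(1 − Φ(1.3592)) ≈ 0.1741

By the reflection principle for standard BM, P(τ_b ≤ t) = 2 · P(B_t ≥ b). Since B_t ~ N(0, t), P(B_t ≥ 3.56) = 1 − Φ(3.56/√t) = 1 − Φ(3.56/√6.86) = 1 − Φ(1.3592) ≈ 0.08704. Doubling: P(τ_{3.56} ≤ 6.86) ≈ 2 · 0.08704 = 0.17408 ≈ 0.1741.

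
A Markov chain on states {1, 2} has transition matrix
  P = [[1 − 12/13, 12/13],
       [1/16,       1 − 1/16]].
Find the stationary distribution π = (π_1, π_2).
π_1 = 13/205, π_2 = 192/205

Solve πP = π with π_1 + π_2 = 1. From πP = π: π_1 · (1 − 12/13) + π_2 · 1/16 = π_1 ⇒ π_2 · 1/16 = π_1 · 12/13 ⇒ π_2/π_1 = (12/13)/(1/16) = 192/13. Together with π_1 + π_2 = 1:
  π_1 = (1/16)/(12/13 + 1/16) = (1/16)/(205/208) = 13/205,
  π_2 = (12/13)/(12/13 + 1/16) = (12/13)/(205/208) = 192/205.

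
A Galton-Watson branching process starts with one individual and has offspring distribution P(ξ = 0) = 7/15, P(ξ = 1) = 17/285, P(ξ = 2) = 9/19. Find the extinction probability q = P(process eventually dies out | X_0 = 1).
q = 133/135

The pgf is f(s) = 7/15 + 17/285·s + 9/19·s². The extinction probability q is the smallest fixed point of f in [0, 1]. Setting s = f(s):
  9/19·s² + (17/285 − 1)·s + 7/15 = 0
  9/19·s² − (7/15 + 9/19)·s + 7/15 = 0
which factors as (s − 1)·(9/19·s − 7/15) = 0, giving roots s = 1 and s = (7/15)/(9/19) = 133/135.
Mean offspring μ = 17/285 + 2·9/19 = 287/285 > 1 (supercritical), so q < 1. The extinction probability is the smaller root: q = (7/15)/(9/19) = 133/135.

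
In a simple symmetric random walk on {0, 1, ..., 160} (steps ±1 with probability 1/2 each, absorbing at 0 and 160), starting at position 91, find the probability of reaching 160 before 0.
P(hit 160 before 0) = 91/160

Let u_k = P(hit 160 before 0 | start at k). Then u_0 = 0, u_160 = 1, and u_k = u_{k-1}/2 + u_{k+1}/2 for 1 ≤ k ≤ 159. This harmonic recurrence is solved by u_k = k/160, giving u_91 = 91/160.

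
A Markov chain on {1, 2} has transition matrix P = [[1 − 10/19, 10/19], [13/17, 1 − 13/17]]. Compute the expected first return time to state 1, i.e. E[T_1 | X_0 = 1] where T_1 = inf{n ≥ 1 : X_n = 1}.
E[T_1 | X_0 = 1] = 1/π_1 = 417/247

For an irreducible recurrent Markov chain with stationary distribution π, E[T_i | X_0 = i] = 1/π_i (Kac's formula). Here π_1 = (13/17)/(10/19 + 13/17) = (13/17)/(417/323) = 247/417, so E[T_1 | X_0 = 1] = 1/π_1 = (10/19 + 13/17)/(13/17) = (417/323)/(13/17) = 417/247.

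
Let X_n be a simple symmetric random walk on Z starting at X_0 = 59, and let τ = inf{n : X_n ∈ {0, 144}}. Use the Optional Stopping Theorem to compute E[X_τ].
E[X_τ] = 59

X_n is a martingale and τ is a bounded-mean stopping time (indeed τ is finite a.s. with bounded expectation since the walk is in a bounded region). By the OST, E[X_τ] = E[X_0] = 59. Equivalently: E[X_τ] = 144 · P(hit 144 first) + 0 · P(hit 0 first) = 144 · (59/144) = 59.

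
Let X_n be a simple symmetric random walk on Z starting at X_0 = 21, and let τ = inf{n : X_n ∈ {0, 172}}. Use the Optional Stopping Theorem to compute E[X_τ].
E[X_τ] = 21

X_n is a martingale and τ is a bounded-mean stopping time (indeed τ is finite a.s. with bounded expectation since the walk is in a bounded region). By the OST, E[X_τ] = E[X_0] = 21. Equivalently: E[X_τ] = 172 · P(hit 172 first) + 0 · P(hit 0 first) = 172 · (21/172) = 21.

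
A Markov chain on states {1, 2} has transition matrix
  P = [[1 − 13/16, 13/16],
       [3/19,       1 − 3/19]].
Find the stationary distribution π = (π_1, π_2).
π_1 = 48/295, π_2 = 247/295

Solve πP = π with π_1 + π_2 = 1. From πP = π: π_1 · (1 − 13/16) + π_2 · 3/19 = π_1 ⇒ π_2 · 3/19 = π_1 · 13/16 ⇒ π_2/π_1 = (13/16)/(3/19) = 247/48. Together with π_1 + π_2 = 1:
  π_1 = (3/19)/(13/16 + 3/19) = (3/19)/(295/304) = 48/295,
  π_2 = (13/16)/(13/16 + 3/19) = (13/16)/(295/304) = 247/295.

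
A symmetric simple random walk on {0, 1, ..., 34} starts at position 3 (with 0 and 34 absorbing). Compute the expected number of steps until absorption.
E[τ | X_0 = 3] = 93

Let v_k = E[τ | X_0 = k]. Boundary: v_0 = v_34 = 0. Recurrence: v_k = 1 + (v_{k-1} + v_{k+1})/2 for 1 ≤ k ≤ 33. The particular solution to v_k − (v_{k-1} + v_{k+1})/2 = 1 is v_k = −k^2. Adding homogeneous solution A + B k and matching boundaries gives v_k = k (34 − k). Substituting k = 3: v_3 = 3 · 31 = 93.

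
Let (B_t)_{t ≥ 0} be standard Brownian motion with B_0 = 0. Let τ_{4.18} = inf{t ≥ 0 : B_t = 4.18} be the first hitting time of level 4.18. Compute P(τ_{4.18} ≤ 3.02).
P(τ_{4.18} ≤ 3.02) = 2(1 − Φ(4.18/√3.02)) = 2(1 − Φ(2.4053)) ≈ 0.0162

By the reflection principle for standard BM, P(τ_b ≤ t) = 2 · P(B_t ≥ b). Since B_t ~ N(0, t), P(B_t ≥ 4.18) = 1 − Φ(4.18/√t) = 1 − Φ(4.18/√3.02) = 1 − Φ(2.4053) ≈ 0.00808. Doubling: P(τ_{4.18} ≤ 3.02) ≈ 2 · 0.00808 = 0.01616 ≈ 0.0162.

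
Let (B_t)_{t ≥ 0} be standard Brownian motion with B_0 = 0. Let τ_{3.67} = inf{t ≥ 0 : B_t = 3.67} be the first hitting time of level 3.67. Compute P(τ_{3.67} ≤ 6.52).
P(τ_{3.67} ≤ 6.52) = 2(1 − Φ(3.67/√6.52)) = 2(1 − Φ(1.4373)) ≈ 0.1506

By the reflection principle for standard BM, P(τ_b ≤ t) = 2 · P(B_t ≥ b). Since B_t ~ N(0, t), P(B_t ≥ 3.67) = 1 − Φ(3.67/√t) = 1 − Φ(3.67/√6.52) = 1 − Φ(1.4373) ≈ 0.07532. Doubling: P(τ_{3.67} ≤ 6.52) ≈ 2 · 0.07532 = 0.15064 ≈ 0.1506.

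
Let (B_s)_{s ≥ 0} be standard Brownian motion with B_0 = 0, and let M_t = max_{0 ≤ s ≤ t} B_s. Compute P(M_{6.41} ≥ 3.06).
P(M_{6.41} ≥ 3.06) = 2·P(B_{6.41} ≥ 3.06) = 2(1 − Φ(3.06/√6.41)) ≈ 0.2268

By the reflection principle for Brownian motion, P(M_t ≥ a) = 2 · P(B_t ≥ a) for a ≥ 0. Since B_t ~ N(0, t), P(B_t ≥ 3.06) = 1 − Φ(3.06/√t) = 1 − Φ(3.06/√6.41) = 1 − Φ(1.2086). So
  P(M_{6.41} ≥ 3.06) = 2(1 − Φ(1.2086)) ≈ 0.2268.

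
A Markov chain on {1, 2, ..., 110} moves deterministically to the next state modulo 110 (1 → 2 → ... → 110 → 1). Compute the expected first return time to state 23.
E[T_23 | X_0 = 23] = 110

The chain cycles deterministically, so starting at state 23 it returns in exactly 110 steps. Equivalently, the stationary distribution is uniform π_j = 1/110 for every state j, so by Kac's formula E[T_23] = 1/π_23 = 110.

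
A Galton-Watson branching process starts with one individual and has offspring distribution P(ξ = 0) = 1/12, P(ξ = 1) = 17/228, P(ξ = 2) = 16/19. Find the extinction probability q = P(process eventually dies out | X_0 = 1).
q = 19/192

The pgf is f(s) = 1/12 + 17/228·s + 16/19·s². The extinction probability q is the smallest fixed point of f in [0, 1]. Setting s = f(s):
  16/19·s² + (17/228 − 1)·s + 1/12 = 0
  16/19·s² − (1/12 + 16/19)·s + 1/12 = 0
which factors as (s − 1)·(16/19·s − 1/12) = 0, giving roots s = 1 and s = (1/12)/(16/19) = 19/192.
Mean offspring μ = 17/228 + 2·16/19 = 401/228 > 1 (supercritical), so q < 1. The extinction probability is the smaller root: q = (1/12)/(16/19) = 19/192.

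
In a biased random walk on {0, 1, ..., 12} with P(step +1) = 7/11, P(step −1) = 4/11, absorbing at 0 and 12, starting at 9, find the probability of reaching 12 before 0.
P(hit 12 before 0) = (1 − (4/7)^9) / (1 − (4/7)^12) = 49288071/49550215

Let u_k denote P(reach 12 before 0 | start at k). Boundary: u_0 = 0, u_12 = 1. Recurrence: u_k = 7/11·u_{k+1} + 4/11·u_{k-1} for 1 ≤ k ≤ 11. Try u_k = A + B·r^k with r = q/p = (4/11)/(7/11) = 4/7. Substitution satisfies the recurrence; boundary conditions give:
  u_k = (1 − r^k) / (1 − r^N) = (1 − (4/7)^9) / (1 − (4/7)^12) = 49288071/49550215.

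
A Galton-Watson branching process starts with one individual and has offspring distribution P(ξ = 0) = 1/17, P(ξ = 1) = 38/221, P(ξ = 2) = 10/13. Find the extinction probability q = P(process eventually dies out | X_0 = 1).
q = 13/170

The pgf is f(s) = 1/17 + 38/221·s + 10/13·s². The extinction probability q is the smallest fixed point of f in [0, 1]. Setting s = f(s):
  10/13·s² + (38/221 − 1)·s + 1/17 = 0
  10/13·s² − (1/17 + 10/13)·s + 1/17 = 0
which factors as (s − 1)·(10/13·s − 1/17) = 0, giving roots s = 1 and s = (1/17)/(10/13) = 13/170.
Mean offspring μ = 38/221 + 2·10/13 = 378/221 > 1 (supercritical), so q < 1. The extinction probability is the smaller root: q = (1/17)/(10/13) = 13/170.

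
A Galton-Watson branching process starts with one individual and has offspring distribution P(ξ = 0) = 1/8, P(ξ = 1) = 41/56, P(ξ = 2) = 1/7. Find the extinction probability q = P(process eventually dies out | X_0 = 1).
q = 7/8

The pgf is f(s) = 1/8 + 41/56·s + 1/7·s². The extinction probability q is the smallest fixed point of f in [0, 1]. Setting s = f(s):
  1/7·s² + (41/56 − 1)·s + 1/8 = 0
  1/7·s² − (1/8 + 1/7)·s + 1/8 = 0
which factors as (s − 1)·(1/7·s − 1/8) = 0, giving roots s = 1 and s = (1/8)/(1/7) = 7/8.
Mean offspring μ = 41/56 + 2·1/7 = 57/56 > 1 (supercritical), so q < 1. The extinction probability is the smaller root: q = (1/8)/(1/7) = 7/8.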